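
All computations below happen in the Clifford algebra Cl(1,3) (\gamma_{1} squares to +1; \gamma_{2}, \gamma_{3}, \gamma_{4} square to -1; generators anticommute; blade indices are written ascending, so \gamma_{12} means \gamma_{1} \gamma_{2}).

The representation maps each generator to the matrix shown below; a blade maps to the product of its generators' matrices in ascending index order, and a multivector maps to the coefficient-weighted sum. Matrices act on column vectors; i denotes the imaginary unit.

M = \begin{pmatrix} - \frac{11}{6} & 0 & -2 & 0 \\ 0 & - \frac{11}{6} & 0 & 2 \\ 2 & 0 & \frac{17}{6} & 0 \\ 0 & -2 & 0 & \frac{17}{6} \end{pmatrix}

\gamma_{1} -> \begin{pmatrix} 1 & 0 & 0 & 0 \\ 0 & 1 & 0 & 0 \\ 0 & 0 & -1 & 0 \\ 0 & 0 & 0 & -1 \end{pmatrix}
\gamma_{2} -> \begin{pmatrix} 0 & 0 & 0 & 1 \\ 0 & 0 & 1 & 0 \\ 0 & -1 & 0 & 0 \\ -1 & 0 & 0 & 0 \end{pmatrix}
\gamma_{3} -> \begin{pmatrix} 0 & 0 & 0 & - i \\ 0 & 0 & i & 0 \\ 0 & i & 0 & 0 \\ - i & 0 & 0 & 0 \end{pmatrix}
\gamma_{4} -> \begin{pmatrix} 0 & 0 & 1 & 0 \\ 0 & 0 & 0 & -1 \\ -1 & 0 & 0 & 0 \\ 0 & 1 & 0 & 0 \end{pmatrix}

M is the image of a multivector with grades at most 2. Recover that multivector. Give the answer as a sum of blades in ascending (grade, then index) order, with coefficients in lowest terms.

Method: the blade images are trace-orthogonal — tr(rho(e_A) rho(e_B)^-1) = 4 if A = B and 0 otherwise — and rho(e_A)^-1 = (e_A)^2 * rho(e_A) with (e_A)^2 = +1 or -1, so the coefficient of e_A in the preimage is (e_A)^2 * tr(M rho(e_A))/4.
Nonzero projections over blades of grade <= 2: 1: (1)^2 = +1, tr(M 1) = 2, coefficient \frac{1}{2}; \gamma_{1}: (\gamma_{1})^2 = +1, tr(M rho(\gamma_{1})) = - \frac{28}{3}, coefficient -\frac{7}{3}; \gamma_{4}: (\gamma_{4})^2 = -1, tr(M rho(\gamma_{4})) = 8, coefficient -2. Every other blade of grade <= 2 projects to 0.
Answer: \frac{1}{2} - \frac{7}{3} \gamma_{1} - 2 \gamma_{4}


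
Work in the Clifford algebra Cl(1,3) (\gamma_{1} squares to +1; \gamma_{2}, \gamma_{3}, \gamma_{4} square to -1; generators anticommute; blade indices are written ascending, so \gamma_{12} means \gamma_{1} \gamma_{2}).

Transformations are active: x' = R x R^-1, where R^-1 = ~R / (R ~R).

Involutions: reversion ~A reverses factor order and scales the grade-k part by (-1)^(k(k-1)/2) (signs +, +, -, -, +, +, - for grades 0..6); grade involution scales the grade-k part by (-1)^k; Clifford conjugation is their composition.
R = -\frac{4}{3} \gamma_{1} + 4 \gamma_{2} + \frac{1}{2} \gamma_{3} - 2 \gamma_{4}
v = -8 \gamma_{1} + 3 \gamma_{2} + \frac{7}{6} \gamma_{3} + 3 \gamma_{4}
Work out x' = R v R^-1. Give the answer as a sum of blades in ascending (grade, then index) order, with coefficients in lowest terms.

~R = -\frac{4}{3} \gamma_{1} + 4 \gamma_{2} + \frac{1}{2} \gamma_{3} - 2 \gamma_{4}, and R ~R = -\frac{665}{36}, so R^-1 = ~R / (-\frac{665}{36}).
R v = \frac{49}{12} + 28 \gamma_{12} + \frac{22}{9} \gamma_{13} - 20 \gamma_{14} + \frac{19}{6} \gamma_{23} + 18 \gamma_{24} + \frac{23}{6} \gamma_{34}
Answer: \frac{816}{95} \gamma_{1} - \frac{453}{95} \gamma_{2} - \frac{791}{570} \gamma_{3} - \frac{201}{95} \gamma_{4}


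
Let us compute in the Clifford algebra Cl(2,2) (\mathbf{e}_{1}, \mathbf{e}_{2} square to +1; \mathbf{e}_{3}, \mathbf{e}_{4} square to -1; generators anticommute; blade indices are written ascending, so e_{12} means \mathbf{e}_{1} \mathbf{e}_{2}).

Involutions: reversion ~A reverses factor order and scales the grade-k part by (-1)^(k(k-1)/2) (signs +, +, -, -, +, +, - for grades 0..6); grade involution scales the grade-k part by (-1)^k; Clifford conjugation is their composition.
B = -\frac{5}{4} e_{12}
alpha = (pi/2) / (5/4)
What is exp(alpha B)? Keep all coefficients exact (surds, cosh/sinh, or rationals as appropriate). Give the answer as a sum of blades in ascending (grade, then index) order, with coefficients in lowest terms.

B^2 = (-\frac{5}{4})^2*(e_{12})^2 = \frac{25}{16}*(-1) = -\frac{25}{16} (a basis 2-blade squares to minus the product of its generators' squares).
B^2 = -\frac{25}{16} — circular case — the even/odd split gives cos and sin: l = \frac{5}{4}, alpha*l = \frac{\pi}{2}, so exp(alpha B) = cos(\frac{\pi}{2}) + (sin(\frac{\pi}{2})/(\frac{5}{4}))*B = 0 + (\frac{4}{5})*B.
Answer: -e_{12}


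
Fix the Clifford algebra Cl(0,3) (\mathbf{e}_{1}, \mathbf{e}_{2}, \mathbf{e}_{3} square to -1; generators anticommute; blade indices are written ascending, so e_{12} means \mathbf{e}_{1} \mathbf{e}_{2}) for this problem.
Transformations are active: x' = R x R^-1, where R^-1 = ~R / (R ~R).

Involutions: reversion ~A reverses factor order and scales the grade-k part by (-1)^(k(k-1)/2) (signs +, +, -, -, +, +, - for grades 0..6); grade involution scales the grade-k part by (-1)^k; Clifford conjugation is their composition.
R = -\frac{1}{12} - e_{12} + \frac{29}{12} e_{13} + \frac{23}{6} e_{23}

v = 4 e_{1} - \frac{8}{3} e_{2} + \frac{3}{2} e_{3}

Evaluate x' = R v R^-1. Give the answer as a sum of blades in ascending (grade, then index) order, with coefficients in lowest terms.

~R = -\frac{1}{12} + e_{12} - \frac{29}{12} e_{13} - \frac{23}{6} e_{23}, and R ~R = \frac{517}{24}, so R^-1 = ~R / (\frac{517}{24}).
R v = -\frac{53}{8} e_{1} - \frac{343}{36} e_{2} - \frac{49}{72} e_{3} + \frac{365}{18} e_{123}
Answer: \frac{30413}{9306} e_{1} - \frac{8419}{4653} e_{2} - \frac{15715}{4653} e_{3}


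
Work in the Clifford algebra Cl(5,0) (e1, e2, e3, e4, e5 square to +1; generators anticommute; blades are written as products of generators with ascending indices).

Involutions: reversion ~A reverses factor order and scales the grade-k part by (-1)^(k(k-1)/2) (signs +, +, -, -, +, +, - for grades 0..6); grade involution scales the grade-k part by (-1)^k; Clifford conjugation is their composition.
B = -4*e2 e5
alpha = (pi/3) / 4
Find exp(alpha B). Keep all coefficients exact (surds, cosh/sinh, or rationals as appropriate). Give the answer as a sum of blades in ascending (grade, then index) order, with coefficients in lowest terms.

B^2 = (-4)^2*(e2 e5)^2 = 16*(-1) = -16 (a basis 2-blade squares to minus the product of its generators' squares).
B^2 = -16 — the negative square puts this in the circular regime; l = 4, alpha*l = pi/3, so exp(alpha B) = cos(pi/3) + (sin(pi/3)/4)*B = 1/2 + (sqrt(3)/8)*B.
Answer: 1/2 - sqrt(3)/2*e2 e5


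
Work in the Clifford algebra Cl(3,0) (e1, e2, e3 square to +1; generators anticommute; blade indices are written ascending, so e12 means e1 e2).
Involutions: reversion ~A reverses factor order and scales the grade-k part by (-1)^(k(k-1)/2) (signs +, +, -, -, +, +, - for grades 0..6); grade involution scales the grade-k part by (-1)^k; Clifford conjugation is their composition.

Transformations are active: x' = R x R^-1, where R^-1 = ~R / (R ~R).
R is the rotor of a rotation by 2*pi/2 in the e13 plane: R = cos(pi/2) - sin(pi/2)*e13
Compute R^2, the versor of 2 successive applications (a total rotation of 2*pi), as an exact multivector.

Half-angle bookkeeping: 2 applications in e13 add up to rotor phase 2*pi/2 = pi, so R^2 = cos(pi) - sin(pi)*e13.
cos(pi) = -1 and sin(pi) = 0, so R^2 = -1. The total rotation 2*pi is 1 full turn, so every vector returns to itself, yet the rotor is -1, on the OTHER sheet of the double cover (an odd number of 2*pi turns).
Answer: -1


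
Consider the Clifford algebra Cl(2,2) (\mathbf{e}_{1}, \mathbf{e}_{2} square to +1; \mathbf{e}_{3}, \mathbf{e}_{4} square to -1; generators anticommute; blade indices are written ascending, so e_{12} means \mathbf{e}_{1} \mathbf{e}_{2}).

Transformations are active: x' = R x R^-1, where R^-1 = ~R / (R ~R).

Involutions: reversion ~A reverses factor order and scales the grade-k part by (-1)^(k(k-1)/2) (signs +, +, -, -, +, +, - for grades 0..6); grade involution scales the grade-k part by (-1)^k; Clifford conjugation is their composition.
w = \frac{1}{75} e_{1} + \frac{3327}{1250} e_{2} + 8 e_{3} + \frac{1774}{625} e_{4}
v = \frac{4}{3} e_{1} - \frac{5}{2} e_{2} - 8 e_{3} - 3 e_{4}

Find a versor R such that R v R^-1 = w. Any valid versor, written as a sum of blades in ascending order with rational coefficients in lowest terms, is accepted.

Construction: equal norms (both -\frac{2339}{36}) license R = v + w = \frac{101}{75} e_{1} + \frac{101}{625} e_{2} - \frac{101}{625} e_{4} — nothing changes along that direction, while (v - w)/2 changes sign, so v maps onto w.
Answer: \frac{101}{75} e_{1} + \frac{101}{625} e_{2} - \frac{101}{625} e_{4}


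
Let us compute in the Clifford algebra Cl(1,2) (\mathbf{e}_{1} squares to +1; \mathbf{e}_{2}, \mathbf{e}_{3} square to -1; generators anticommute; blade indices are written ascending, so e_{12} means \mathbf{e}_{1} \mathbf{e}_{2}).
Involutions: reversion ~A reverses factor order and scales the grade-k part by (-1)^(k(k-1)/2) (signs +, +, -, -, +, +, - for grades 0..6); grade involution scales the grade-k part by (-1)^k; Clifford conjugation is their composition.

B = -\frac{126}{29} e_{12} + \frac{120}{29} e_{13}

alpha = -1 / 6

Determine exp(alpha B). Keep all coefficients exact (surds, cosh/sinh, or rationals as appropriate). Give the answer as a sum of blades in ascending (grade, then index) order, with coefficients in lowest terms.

B^2 term by term: the squares give (-\frac{126}{29})^2*(e_{12})^2 + (\frac{120}{29})^2*(e_{13})^2 = \frac{15876}{841}*(+1) + \frac{14400}{841}*(+1) = 36 (each basis 2-blade squares to minus the product of its generators' squares); cross terms between blades sharing an index anticommute and cancel. So B^2 = 36.
B^2 = 36 — hyperbolic case — the even/odd split gives cosh and sinh: l = 6, alpha*l = -1, so exp(alpha B) = cosh(-1) + (sinh(-1)/6)*B = \cosh{\left(1 \right)} + (- \frac{\sinh{\left(1 \right)}}{6})*B.
Answer: \cosh{\left(1 \right)} + \frac{21 \sinh{\left(1 \right)}}{29} e_{12} - \frac{20 \sinh{\left(1 \right)}}{29} e_{13}


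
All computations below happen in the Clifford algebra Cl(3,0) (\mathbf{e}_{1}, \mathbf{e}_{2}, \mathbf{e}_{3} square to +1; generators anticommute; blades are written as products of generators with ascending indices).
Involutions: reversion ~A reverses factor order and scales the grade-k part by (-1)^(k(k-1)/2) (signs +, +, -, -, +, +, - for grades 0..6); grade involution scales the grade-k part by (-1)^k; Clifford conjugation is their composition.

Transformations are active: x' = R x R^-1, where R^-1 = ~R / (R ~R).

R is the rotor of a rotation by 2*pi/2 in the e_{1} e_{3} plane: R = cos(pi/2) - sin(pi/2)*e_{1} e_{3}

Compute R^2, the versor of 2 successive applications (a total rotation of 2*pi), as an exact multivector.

Half-angle bookkeeping: 2 applications in e_{1} e_{3} add up to rotor phase 2*pi/2 = \pi, so R^2 = cos(\pi) - sin(\pi)*e_{1} e_{3}.
cos(\pi) = -1 and sin(\pi) = 0, so R^2 = -1. The total rotation 2*pi is 1 full turn, so every vector returns to itself, yet the rotor is -1, on the OTHER sheet of the double cover (an odd number of 2*pi turns).
Answer: -1


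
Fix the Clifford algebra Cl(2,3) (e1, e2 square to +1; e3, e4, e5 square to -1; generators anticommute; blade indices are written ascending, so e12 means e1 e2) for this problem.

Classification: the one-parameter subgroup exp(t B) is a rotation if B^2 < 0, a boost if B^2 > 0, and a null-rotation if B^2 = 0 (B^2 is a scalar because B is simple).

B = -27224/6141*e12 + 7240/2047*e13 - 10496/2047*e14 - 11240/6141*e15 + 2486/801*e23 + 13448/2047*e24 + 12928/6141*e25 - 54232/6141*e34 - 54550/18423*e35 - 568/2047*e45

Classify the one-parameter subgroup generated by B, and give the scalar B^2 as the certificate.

B^2 term by term: the squares give (-27224/6141)^2*(e12)^2 + (7240/2047)^2*(e13)^2 + (-10496/2047)^2*(e14)^2 + (-11240/6141)^2*(e15)^2 + (2486/801)^2*(e23)^2 + (13448/2047)^2*(e24)^2 + (12928/6141)^2*(e25)^2 + (-54232/6141)^2*(e34)^2 + (-54550/18423)^2*(e35)^2 + (-568/2047)^2*(e45)^2 = 741146176/37711881*(-1) + 52417600/4190209*(+1) + 110166016/4190209*(+1) + 126337600/37711881*(+1) + 6180196/641601*(+1) + 180848704/4190209*(+1) + 167133184/37711881*(+1) + 2941109824/37711881*(-1) + 2975702500/339406929*(-1) + 322624/4190209*(-1) = -64/9 (each basis 2-blade squares to minus the product of its generators' squares); cross terms between blades sharing an index anticommute and cancel; the commuting (index-disjoint) pairs give grade-4 terms 2*c*c'*(blade product), which cancel blade by blade — e1234: 2952823936/37711881 - 194727040/4190209 - 52186112/1639647 = 0; e1235: 2970138400/113135643 - 187197440/12570627 - 55885280/4918941 = 0; e1245: 30926464/12570627 + 271384576/12570627 - 302311040/12570627 = 0; e1345: -8224640/4190209 - 1145113600/37711881 + 1219135360/37711881 = 0; e2345: -2824096/1639647 + 1467176800/37711881 - 1402222592/37711881 = 0 — confirming B is simple. So B^2 = -64/9.
Answer: rotation, certificate B^2 = -64/9. Key observation: B^2 = -64/9 is a conjugation invariant, so its sign decides the class regardless of the surface form of B.


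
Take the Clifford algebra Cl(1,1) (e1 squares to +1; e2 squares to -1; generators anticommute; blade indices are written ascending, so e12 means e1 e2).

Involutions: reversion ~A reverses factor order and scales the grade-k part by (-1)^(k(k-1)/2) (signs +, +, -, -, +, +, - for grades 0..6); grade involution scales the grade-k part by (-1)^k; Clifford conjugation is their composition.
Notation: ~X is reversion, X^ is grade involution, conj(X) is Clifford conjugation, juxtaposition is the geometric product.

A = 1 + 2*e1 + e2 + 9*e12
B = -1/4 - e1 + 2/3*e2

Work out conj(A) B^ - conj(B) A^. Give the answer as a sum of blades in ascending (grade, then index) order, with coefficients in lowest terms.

first term: -35/12 - 9/2*e1 + 103/12*e2 + 55/12*e12
second term: -35/12 - 9/2*e1 + 103/12*e2 - 55/12*e12
Answer: 55/6*e12


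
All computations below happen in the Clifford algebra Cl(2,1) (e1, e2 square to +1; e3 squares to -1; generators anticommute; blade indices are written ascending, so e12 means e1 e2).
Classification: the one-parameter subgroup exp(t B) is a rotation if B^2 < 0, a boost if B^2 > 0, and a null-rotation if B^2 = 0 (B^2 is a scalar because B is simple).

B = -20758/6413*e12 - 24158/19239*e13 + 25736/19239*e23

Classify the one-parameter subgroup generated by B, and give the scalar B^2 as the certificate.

B^2 term by term: the squares give (-20758/6413)^2*(e12)^2 + (-24158/19239)^2*(e13)^2 + (25736/19239)^2*(e23)^2 = 430894564/41126569*(-1) + 583608964/370139121*(+1) + 662341696/370139121*(+1) = -64/9 (each basis 2-blade squares to minus the product of its generators' squares); cross terms between blades sharing an index anticommute and cancel. So B^2 = -64/9.
Answer: rotation, certificate B^2 = -64/9. The invariant at work: B^2 = -64/9 is unchanged by conjugation, hence its sign classifies the subgroup whatever basis B is written in.


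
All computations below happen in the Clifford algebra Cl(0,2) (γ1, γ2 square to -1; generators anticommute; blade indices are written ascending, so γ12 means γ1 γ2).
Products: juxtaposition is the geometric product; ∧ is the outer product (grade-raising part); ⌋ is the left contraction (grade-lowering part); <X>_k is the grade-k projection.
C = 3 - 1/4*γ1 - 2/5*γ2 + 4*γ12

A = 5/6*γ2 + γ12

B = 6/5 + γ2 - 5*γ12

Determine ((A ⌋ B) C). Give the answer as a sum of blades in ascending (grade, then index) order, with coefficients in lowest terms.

step 1: 25/6 - 25/6*γ1
step 2: 275/24 - 325/24*γ1 + 15*γ2 + 55/3*γ12
Answer: 275/24 - 325/24*γ1 + 15*γ2 + 55/3*γ12


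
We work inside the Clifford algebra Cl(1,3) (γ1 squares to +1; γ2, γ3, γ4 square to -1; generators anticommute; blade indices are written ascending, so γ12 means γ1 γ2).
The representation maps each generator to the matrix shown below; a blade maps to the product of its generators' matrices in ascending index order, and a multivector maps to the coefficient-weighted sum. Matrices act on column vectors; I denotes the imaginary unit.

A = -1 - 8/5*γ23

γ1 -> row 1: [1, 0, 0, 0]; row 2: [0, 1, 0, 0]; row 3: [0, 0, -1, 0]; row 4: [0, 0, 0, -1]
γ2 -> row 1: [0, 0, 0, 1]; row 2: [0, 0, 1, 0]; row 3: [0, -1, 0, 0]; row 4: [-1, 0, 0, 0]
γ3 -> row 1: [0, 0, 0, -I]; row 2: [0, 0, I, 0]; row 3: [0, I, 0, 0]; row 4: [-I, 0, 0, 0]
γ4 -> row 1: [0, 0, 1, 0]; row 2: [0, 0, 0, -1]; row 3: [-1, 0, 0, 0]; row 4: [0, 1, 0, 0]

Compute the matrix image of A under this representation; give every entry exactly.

Bivector images (products of the table entries): rho(γ23) = rho(γ2)rho(γ3) = row 1: [-I, 0, 0, 0]; row 2: [0, I, 0, 0]; row 3: [0, 0, -I, 0]; row 4: [0, 0, 0, I].
M = (-1)*1 + (-8/5)*rho(γ23), summed entrywise (1 is the identity matrix):
Answer: row 1: [-1 + 8*I/5, 0, 0, 0]; row 2: [0, -1 - 8*I/5, 0, 0]; row 3: [0, 0, -1 + 8*I/5, 0]; row 4: [0, 0, 0, -1 - 8*I/5]


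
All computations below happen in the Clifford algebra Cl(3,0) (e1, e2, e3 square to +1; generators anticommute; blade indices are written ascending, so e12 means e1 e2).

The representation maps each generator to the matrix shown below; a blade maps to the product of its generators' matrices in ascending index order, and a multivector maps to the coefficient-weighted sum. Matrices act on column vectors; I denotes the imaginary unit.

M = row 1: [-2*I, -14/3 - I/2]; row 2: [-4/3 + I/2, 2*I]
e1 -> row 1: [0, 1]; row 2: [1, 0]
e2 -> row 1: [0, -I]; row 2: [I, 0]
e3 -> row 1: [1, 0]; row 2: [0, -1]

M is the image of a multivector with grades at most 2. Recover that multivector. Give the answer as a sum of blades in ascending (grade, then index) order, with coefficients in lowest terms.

Method: 1, rho(e1), rho(e2), rho(e3) form a trace-orthogonal basis of the 2x2 complex matrices (tr(X Y) = 2 if X = Y, else 0), so M = m0*1 + m1*rho(e1) + m2*rho(e2) + m3*rho(e3) with m0 = tr(M)/2 = 0, m1 = tr(M rho(e1))/2 = -3, m2 = tr(M rho(e2))/2 = 1/2 - 5*I/3, m3 = tr(M rho(e3))/2 = -2*I.
Multiplying table entries, the bivector images are rho(e12) = I*rho(e3), rho(e13) = -I*rho(e2), rho(e23) = I*rho(e1); with real blade coefficients the real parts of m0..m3 are the coefficients of 1, e1, e2, e3 and the imaginary parts give the bivectors (e23: Im m1, e13: -Im m2, e12: Im m3).
Answer: -3*e1 + 1/2*e2 - 2*e12 + 5/3*e13


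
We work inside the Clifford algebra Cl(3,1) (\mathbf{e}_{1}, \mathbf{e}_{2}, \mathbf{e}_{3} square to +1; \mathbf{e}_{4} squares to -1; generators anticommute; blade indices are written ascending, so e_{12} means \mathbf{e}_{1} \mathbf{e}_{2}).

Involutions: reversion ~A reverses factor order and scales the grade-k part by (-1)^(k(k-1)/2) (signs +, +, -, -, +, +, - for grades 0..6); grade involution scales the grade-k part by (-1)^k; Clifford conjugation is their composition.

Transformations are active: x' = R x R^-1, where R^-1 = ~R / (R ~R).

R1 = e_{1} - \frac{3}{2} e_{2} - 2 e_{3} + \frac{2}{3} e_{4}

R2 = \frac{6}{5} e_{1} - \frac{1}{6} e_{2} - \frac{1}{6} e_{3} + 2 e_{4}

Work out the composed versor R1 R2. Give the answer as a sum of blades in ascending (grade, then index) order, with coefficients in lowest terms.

Distribute over the terms of R1 (each basis-blade product reordered to ascending indices, repeated generators contracted through their squares):
(e_{1}) R2 = \frac{6}{5} - \frac{1}{6} e_{12} - \frac{1}{6} e_{13} + 2 e_{14}
(-\frac{3}{2} e_{2}) R2 = \frac{1}{4} + \frac{9}{5} e_{12} + \frac{1}{4} e_{23} - 3 e_{24}
(-2 e_{3}) R2 = \frac{1}{3} + \frac{12}{5} e_{13} - \frac{1}{3} e_{23} - 4 e_{34}
(\frac{2}{3} e_{4}) R2 = -\frac{4}{3} - \frac{4}{5} e_{14} + \frac{1}{9} e_{24} + \frac{1}{9} e_{34}
Summing the partial products and collecting blades:
Answer: \frac{9}{20} + \frac{49}{30} e_{12} + \frac{67}{30} e_{13} + \frac{6}{5} e_{14} - \frac{1}{12} e_{23} - \frac{26}{9} e_{24} - \frac{35}{9} e_{34}


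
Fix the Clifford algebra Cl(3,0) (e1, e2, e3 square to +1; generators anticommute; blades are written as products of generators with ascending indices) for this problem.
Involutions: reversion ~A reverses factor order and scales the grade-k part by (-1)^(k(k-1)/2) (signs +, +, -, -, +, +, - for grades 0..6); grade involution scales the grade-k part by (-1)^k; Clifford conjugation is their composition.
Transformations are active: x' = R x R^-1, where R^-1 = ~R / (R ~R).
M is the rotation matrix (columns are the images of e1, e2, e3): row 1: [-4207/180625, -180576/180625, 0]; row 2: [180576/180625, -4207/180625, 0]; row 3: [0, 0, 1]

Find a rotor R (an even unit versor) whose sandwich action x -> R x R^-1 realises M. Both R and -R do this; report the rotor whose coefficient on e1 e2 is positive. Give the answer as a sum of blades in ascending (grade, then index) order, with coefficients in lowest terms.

Method: write R = a + b12*e1 e2 + b13*e1 e3 + b23*e2 e3 with a^2 + b12^2 + b13^2 + b23^2 = 1 (so R^-1 = ~R). Expanding the columns R e_j ~R gives tr M = 4a^2 - 1 and, from the antisymmetric part, M21 - M12 = -4a*b12, M13 - M31 = 4a*b13, M32 - M23 = -4a*b23.
Here tr M = 172211/180625, so a^2 = (1 + tr M)/4 = 88209/180625 and a = ±297/425. Taking a = 297/425: M21 - M12 = 361152/180625, M13 - M31 = 0, M32 - M23 = 0, giving b12 = -304/425, b13 = 0, b23 = 0, i.e. R = 297/425 - 304/425*e1 e2.
Its e1 e2 coefficient is negative, so report the other preimage -R.
Answer: -297/425 + 304/425*e1 e2. Sheet selection: the two-to-one cover makes ±R indistinguishable at the matrix level (trace 172211/180625), so uniqueness comes from the required sign on e1 e2.


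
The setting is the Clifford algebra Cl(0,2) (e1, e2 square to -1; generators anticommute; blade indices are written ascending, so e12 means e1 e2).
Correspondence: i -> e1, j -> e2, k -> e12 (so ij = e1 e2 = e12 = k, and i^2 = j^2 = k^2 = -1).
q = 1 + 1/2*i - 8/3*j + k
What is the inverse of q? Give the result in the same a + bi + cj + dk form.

In blades: q = 1 + 1/2*e1 - 8/3*e2 + e12.
With qbar = 1 - 1/2*e1 + 8/3*e2 - e12 (scalar fixed, mapped units negated), q qbar = 337/36 (the sum of squared coefficients), so q^-1 = qbar / (337/36) = 36/337 - 18/337*e1 + 96/337*e2 - 36/337*e12; translating back:
Answer: 36/337 - 18/337*i + 96/337*j - 36/337*k


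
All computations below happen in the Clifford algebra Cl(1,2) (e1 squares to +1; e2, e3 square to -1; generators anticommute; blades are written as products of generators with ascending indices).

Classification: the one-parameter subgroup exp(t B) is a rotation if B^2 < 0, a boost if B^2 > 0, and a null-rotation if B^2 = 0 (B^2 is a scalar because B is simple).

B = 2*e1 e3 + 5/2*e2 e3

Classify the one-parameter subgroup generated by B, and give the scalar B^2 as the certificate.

B^2 term by term: the squares give (2)^2*(e1 e3)^2 + (5/2)^2*(e2 e3)^2 = 4*(+1) + 25/4*(-1) = -9/4 (each basis 2-blade squares to minus the product of its generators' squares); cross terms between blades sharing an index anticommute and cancel. So B^2 = -9/4.
Answer: rotation, certificate B^2 = -9/4. No conjugation can change B^2 = -9/4; the sign gives the class.


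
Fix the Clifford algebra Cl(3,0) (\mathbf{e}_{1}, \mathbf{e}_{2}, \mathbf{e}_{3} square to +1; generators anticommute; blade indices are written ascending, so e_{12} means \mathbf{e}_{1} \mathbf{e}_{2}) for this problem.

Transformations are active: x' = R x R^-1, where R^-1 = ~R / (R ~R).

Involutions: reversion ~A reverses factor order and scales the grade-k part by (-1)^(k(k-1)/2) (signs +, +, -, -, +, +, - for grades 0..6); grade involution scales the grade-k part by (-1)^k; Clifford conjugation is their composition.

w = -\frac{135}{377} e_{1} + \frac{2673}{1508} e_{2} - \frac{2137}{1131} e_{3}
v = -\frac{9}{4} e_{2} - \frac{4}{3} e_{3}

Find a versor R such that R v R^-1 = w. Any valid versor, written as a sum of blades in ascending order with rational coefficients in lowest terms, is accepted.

Take R = v + w = -\frac{135}{377} e_{1} - \frac{180}{377} e_{2} - \frac{1215}{377} e_{3}. Because q(v) = q(w) = \frac{985}{144}, conjugation by R sends v exactly to w.
Answer: -\frac{135}{377} e_{1} - \frac{180}{377} e_{2} - \frac{1215}{377} e_{3}


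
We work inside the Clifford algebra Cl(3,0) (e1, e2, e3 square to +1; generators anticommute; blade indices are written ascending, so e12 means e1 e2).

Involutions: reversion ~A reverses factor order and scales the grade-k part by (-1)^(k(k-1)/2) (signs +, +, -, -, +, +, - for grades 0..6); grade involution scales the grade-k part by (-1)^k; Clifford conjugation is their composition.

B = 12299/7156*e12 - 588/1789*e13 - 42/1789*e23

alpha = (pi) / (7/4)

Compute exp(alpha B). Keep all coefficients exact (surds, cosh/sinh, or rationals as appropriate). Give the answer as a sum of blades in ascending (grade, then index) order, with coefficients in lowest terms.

B^2 term by term: the squares give (12299/7156)^2*(e12)^2 + (-588/1789)^2*(e13)^2 + (-42/1789)^2*(e23)^2 = 151265401/51208336*(-1) + 345744/3200521*(-1) + 1764/3200521*(-1) = -49/16 (each basis 2-blade squares to minus the product of its generators' squares); cross terms between blades sharing an index anticommute and cancel. So B^2 = -49/16.
B^2 = -49/16 — the negative square puts this in the circular regime; l = 7/4, alpha*l = pi, so exp(alpha B) = cos(pi) + (sin(pi)/(7/4))*B = -1 + (0)*B.
Answer: -1


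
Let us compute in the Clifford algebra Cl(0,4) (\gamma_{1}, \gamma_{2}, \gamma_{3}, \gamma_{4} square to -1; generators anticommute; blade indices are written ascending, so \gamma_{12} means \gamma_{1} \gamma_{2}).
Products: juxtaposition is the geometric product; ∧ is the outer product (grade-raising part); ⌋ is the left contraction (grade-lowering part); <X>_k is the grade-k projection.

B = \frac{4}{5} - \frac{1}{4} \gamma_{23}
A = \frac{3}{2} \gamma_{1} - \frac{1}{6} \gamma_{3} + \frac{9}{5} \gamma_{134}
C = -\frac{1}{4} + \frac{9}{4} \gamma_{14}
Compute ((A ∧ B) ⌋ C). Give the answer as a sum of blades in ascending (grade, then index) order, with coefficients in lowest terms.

step 1: \frac{6}{5} \gamma_{1} - \frac{2}{15} \gamma_{3} - \frac{3}{8} \gamma_{123} + \frac{36}{25} \gamma_{134}
step 2: -\frac{27}{10} \gamma_{4}
Answer: -\frac{27}{10} \gamma_{4}


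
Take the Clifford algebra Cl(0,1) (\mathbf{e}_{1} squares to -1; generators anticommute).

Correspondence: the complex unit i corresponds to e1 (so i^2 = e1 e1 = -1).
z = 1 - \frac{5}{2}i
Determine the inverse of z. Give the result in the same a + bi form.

In blades: z = 1 - \frac{5}{2} e_{1}.
With qbar = 1 + \frac{5}{2} e_{1} (scalar fixed, mapped units negated), z qbar = \frac{29}{4} (the sum of squared coefficients), so z^-1 = qbar / (\frac{29}{4}) = \frac{4}{29} + \frac{10}{29} e_{1}; translating back:
Answer: \frac{4}{29} + \frac{10}{29}i


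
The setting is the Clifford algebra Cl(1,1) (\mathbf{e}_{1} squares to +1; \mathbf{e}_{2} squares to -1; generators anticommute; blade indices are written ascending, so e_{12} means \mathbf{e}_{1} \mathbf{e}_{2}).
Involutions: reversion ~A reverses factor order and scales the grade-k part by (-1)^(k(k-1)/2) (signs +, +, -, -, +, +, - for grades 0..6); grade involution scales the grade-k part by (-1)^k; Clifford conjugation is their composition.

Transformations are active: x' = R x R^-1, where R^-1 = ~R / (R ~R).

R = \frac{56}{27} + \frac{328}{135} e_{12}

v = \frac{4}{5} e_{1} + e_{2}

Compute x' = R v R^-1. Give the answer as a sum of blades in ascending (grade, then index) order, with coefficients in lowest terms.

~R = \frac{56}{27} - \frac{328}{135} e_{12}, and R ~R = -\frac{9728}{6075}, so R^-1 = ~R / (-\frac{9728}{6075}).
R v = -\frac{104}{135} e_{1} + \frac{88}{675} e_{2}
Answer: \frac{1363}{1140} e_{1} - \frac{305}{228} e_{2}


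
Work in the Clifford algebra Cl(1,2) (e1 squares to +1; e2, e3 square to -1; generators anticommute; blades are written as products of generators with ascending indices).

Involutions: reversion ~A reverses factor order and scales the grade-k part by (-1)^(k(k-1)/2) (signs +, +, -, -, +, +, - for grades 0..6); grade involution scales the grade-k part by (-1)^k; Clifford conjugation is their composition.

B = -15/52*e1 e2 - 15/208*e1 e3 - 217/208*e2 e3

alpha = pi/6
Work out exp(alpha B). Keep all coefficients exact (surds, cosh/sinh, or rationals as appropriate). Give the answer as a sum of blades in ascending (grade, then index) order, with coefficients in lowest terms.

B^2 term by term: the squares give (-15/52)^2*(e1 e2)^2 + (-15/208)^2*(e1 e3)^2 + (-217/208)^2*(e2 e3)^2 = 225/2704*(+1) + 225/43264*(+1) + 47089/43264*(-1) = -1 (each basis 2-blade squares to minus the product of its generators' squares); cross terms between blades sharing an index anticommute and cancel. So B^2 = -1.
B^2 = -1 — circular case — the even/odd split gives cos and sin: l = 1, alpha*l = pi/6, so exp(alpha B) = cos(pi/6) + (sin(pi/6)/1)*B = sqrt(3)/2 + (1/2)*B.
Answer: sqrt(3)/2 - 15/104*e1 e2 - 15/416*e1 e3 - 217/416*e2 e3


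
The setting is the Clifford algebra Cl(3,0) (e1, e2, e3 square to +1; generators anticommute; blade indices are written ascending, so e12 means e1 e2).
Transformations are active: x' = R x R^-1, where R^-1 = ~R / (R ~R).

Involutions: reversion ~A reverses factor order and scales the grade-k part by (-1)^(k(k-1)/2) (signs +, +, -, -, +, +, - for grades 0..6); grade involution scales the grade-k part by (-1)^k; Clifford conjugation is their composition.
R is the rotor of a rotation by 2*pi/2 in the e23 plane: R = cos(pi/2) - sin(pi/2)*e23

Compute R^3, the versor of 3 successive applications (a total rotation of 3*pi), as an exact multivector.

Half-angle bookkeeping: 3 applications in e23 add up to rotor phase 3*pi/2 = 3*pi/2, so R^3 = cos(3*pi/2) - sin(3*pi/2)*e23.
cos(3*pi/2) = 0 and sin(3*pi/2) = -1, so R^3 = e23. The net rotation is 1*pi (after discarding 1 full turn, each of which contributes a factor -1 to the rotor); the rotor keeps the half-angle phase exactly.
Answer: e23


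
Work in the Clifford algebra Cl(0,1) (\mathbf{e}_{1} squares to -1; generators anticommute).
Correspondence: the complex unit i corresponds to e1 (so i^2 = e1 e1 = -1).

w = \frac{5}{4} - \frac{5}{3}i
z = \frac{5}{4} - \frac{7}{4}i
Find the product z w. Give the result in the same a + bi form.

In blades: z = \frac{5}{4} - \frac{7}{4} e_{1}, w = \frac{5}{4} - \frac{5}{3} e_{1}.
Distribute z over w term by term (generator squares from the signature, products reordered to ascending indices): (\frac{5}{4})*w = \frac{25}{16} - \frac{25}{12} e_{1}; (-\frac{7}{4} e_{1})*w = -\frac{35}{12} - \frac{35}{16} e_{1}.
Sum: -\frac{65}{48} - \frac{205}{48} e_{1}; translating back through the correspondence:
Answer: -\frac{65}{48} - \frac{205}{48}i


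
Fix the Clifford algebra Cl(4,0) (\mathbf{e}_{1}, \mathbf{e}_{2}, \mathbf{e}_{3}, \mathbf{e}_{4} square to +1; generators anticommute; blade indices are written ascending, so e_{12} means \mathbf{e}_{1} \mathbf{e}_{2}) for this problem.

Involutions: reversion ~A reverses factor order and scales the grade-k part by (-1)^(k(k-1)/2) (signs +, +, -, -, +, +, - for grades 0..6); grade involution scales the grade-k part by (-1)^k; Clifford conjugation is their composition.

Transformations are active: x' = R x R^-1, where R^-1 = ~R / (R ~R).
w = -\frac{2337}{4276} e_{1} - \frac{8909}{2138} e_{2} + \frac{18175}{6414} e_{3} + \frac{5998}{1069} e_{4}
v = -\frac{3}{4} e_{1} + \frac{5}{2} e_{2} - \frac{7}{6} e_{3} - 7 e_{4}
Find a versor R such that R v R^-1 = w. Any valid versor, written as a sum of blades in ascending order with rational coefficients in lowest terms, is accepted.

A norm check does it: q(v) = q(w) = \frac{8233}{144}, hence R = v + w = -\frac{1386}{1069} e_{1} - \frac{1782}{1069} e_{2} + \frac{1782}{1069} e_{3} - \frac{1485}{1069} e_{4} realises the map — parallel part kept, (v - w)/2 negated, v carried to w.
Answer: -\frac{1386}{1069} e_{1} - \frac{1782}{1069} e_{2} + \frac{1782}{1069} e_{3} - \frac{1485}{1069} e_{4}


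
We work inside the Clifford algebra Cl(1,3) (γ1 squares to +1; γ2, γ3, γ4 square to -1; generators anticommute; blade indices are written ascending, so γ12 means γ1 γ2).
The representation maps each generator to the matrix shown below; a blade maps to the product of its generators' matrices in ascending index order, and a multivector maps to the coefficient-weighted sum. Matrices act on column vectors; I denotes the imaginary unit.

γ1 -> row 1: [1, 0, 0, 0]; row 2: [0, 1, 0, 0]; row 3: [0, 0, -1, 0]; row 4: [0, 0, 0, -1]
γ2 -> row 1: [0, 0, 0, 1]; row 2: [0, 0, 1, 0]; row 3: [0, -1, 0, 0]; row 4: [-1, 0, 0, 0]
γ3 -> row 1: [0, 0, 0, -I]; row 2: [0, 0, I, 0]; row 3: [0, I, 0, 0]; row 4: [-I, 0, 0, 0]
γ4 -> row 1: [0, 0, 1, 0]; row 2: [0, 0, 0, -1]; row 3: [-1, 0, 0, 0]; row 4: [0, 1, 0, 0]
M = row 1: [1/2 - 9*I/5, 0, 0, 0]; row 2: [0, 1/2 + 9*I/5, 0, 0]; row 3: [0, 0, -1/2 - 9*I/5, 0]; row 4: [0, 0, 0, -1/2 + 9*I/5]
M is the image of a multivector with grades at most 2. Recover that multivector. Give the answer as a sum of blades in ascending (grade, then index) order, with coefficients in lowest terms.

Method: the blade images are trace-orthogonal — tr(rho(e_A) rho(e_B)^-1) = 4 if A = B and 0 otherwise — and rho(e_A)^-1 = (e_A)^2 * rho(e_A) with (e_A)^2 = +1 or -1, so the coefficient of e_A in the preimage is (e_A)^2 * tr(M rho(e_A))/4.
Nonzero projections over blades of grade <= 2: γ1: (γ1)^2 = +1, tr(M rho(γ1)) = 2, coefficient 1/2; γ23: (γ23)^2 = -1, tr(M rho(γ23)) = -36/5, coefficient 9/5. Every other blade of grade <= 2 projects to 0.
Answer: 1/2*γ1 + 9/5*γ23


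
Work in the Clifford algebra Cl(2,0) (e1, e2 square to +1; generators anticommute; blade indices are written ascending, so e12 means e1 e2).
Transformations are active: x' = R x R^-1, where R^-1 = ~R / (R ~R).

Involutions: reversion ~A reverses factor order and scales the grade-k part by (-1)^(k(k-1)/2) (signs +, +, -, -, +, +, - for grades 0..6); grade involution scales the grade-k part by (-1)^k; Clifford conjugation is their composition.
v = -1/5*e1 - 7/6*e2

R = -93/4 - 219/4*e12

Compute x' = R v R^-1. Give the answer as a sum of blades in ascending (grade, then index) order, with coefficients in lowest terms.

~R = -93/4 + 219/4*e12, and R ~R = 28305/8, so R^-1 = ~R / (28305/8).
R v = 2741/40*e1 + 647/40*e2
Answer: -66101/94350*e1 + 15003/15725*e2


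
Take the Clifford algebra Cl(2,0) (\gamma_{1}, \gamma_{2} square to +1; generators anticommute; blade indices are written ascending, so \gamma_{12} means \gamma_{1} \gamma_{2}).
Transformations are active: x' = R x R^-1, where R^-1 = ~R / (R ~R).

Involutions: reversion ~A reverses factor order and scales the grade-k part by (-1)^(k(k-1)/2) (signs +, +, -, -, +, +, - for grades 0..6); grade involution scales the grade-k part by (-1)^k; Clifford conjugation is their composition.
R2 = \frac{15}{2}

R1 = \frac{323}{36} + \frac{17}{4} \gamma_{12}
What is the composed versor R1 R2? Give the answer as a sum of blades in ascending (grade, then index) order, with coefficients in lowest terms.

Distribute over the terms of R2 (each basis-blade product reordered to ascending indices, repeated generators contracted through their squares):
R1 (\frac{15}{2}) = \frac{1615}{24} + \frac{255}{8} \gamma_{12}
Answer: \frac{1615}{24} + \frac{255}{8} \gamma_{12}


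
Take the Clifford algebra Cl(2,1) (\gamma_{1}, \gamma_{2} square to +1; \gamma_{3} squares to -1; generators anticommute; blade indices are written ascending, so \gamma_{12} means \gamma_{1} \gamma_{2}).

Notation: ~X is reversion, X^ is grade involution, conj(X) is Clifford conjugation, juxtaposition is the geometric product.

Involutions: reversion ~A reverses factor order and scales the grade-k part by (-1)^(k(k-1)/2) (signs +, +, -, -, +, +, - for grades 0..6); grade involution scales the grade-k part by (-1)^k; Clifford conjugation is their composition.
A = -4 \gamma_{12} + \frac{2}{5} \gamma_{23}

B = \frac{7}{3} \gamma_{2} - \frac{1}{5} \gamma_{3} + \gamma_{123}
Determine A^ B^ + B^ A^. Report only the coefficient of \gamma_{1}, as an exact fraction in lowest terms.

first term: \frac{134}{15} \gamma_{1} - \frac{2}{25} \gamma_{2} - \frac{46}{15} \gamma_{3} - \frac{4}{5} \gamma_{123}
second term: -\frac{146}{15} \gamma_{1} + \frac{2}{25} \gamma_{2} - \frac{74}{15} \gamma_{3} - \frac{4}{5} \gamma_{123}
Answer: -\frac{4}{5}


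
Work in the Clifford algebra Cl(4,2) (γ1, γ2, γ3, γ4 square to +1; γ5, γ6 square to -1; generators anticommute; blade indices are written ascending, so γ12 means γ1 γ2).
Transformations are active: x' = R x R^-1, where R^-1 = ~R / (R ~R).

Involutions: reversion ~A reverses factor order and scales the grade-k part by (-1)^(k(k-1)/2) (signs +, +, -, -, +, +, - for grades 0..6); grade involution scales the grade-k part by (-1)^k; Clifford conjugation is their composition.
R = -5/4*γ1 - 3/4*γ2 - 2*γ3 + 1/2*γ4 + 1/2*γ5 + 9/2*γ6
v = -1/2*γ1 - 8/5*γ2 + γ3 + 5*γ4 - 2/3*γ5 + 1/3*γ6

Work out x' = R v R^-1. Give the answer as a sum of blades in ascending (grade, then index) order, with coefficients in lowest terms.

~R = -5/4*γ1 - 3/4*γ2 - 2*γ3 + 1/2*γ4 + 1/2*γ5 + 9/2*γ6, and R ~R = -113/8, so R^-1 = ~R / (-113/8).
R v = 139/120 + 13/8*γ12 - 9/4*γ13 - 6*γ14 + 13/12*γ15 + 11/6*γ16 - 79/20*γ23 - 59/20*γ24 + 13/10*γ25 + 139/20*γ26 - 21/2*γ34 + 5/6*γ35 - 31/6*γ36 - 17/6*γ45 - 67/3*γ46 + 19/6*γ56
Answer: 239/339*γ1 + 1947/1130*γ2 - 1139/1695*γ3 - 8614/1695*γ4 + 991/1695*γ5 - 1816/1695*γ6


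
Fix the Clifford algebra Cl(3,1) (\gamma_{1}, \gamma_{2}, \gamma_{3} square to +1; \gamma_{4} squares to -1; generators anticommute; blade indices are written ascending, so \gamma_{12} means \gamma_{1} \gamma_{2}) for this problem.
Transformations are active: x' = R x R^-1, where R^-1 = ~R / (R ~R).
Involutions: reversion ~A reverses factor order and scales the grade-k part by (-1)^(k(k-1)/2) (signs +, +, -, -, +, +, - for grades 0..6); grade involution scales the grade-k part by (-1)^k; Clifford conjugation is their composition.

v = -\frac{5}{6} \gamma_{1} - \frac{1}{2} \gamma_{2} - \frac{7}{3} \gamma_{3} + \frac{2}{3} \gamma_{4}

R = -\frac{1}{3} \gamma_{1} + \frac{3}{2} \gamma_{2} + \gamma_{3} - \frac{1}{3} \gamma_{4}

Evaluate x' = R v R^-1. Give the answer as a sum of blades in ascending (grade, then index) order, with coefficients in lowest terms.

~R = -\frac{1}{3} \gamma_{1} + \frac{3}{2} \gamma_{2} + \gamma_{3} - \frac{1}{3} \gamma_{4}, and R ~R = \frac{13}{4}, so R^-1 = ~R / (\frac{13}{4}).
R v = -\frac{31}{12} + \frac{17}{12} \gamma_{12} + \frac{29}{18} \gamma_{13} - \frac{1}{2} \gamma_{14} - 3 \gamma_{23} + \frac{5}{6} \gamma_{24} - \frac{1}{9} \gamma_{34}
Answer: \frac{319}{234} \gamma_{1} - \frac{49}{26} \gamma_{2} + \frac{29}{39} \gamma_{3} - \frac{16}{117} \gamma_{4}


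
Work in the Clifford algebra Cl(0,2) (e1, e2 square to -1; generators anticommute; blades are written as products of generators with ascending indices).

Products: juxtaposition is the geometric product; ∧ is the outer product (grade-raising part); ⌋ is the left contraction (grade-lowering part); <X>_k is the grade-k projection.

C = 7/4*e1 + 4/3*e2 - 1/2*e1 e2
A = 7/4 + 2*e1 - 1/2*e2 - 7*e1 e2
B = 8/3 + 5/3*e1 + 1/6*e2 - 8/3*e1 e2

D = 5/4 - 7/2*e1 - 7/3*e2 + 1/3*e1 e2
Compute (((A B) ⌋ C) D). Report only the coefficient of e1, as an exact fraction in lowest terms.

step 1: -69/4 + 43/4*e1 - 59/8*e2 - 133/6*e1 e2
step 2: -321/16 - 53/2*e1 - 141/8*e2 + 69/8*e1 e2
step 3: -10357/64 + 1643/32*e1 + 329/96*e2 + 407/96*e1 e2
Answer: 1643/32


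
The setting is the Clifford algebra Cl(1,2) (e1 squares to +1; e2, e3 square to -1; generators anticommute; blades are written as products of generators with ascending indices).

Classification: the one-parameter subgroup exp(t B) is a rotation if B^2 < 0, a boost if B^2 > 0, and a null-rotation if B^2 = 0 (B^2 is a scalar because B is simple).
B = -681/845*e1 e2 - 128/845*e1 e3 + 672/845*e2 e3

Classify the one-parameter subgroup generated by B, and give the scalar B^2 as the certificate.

B^2 term by term: the squares give (-681/845)^2*(e1 e2)^2 + (-128/845)^2*(e1 e3)^2 + (672/845)^2*(e2 e3)^2 = 463761/714025*(+1) + 16384/714025*(+1) + 451584/714025*(-1) = 1/25 (each basis 2-blade squares to minus the product of its generators' squares); cross terms between blades sharing an index anticommute and cancel. So B^2 = 1/25.
Answer: boost, certificate B^2 = 1/25. Because 1/25 is invariant under every versor sandwich, the classification follows from its sign alone.
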